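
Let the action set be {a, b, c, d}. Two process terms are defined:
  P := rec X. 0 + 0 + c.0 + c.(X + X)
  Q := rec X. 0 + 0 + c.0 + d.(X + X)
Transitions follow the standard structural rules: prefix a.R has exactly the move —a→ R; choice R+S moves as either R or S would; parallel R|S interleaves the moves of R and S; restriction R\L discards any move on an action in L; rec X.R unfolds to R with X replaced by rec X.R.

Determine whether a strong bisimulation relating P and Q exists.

P ≁ Q

Reachable graph of P (3 states):
  s0 = rec X. 0 + 0 + c.0 + c.(X + X) → —c→ s1, —c→ s2
  s1 = (rec X. 0 + 0 + c.0 + c.(X + X)) + (rec X. 0 + 0 + c.0 + c.(X + X)) → —c→ s1, —c→ s2
  s2 = 0 → (no moves)
Reachable graph of Q (3 states):
  t0 = rec X. 0 + 0 + c.0 + d.(X + X) → —c→ t1, —d→ t2
  t1 = 0 → (no moves)
  t2 = (rec X. 0 + 0 + c.0 + d.(X + X)) + (rec X. 0 + 0 + c.0 + d.(X + X)) → —c→ t1, —d→ t2
Bisimilarity quotient blocks:
  B0 = {s0, s1}
  B1 = {s2, t1}
  B2 = {t0, t2}
s0 ∈ B0, t0 ∈ B2 → different blocks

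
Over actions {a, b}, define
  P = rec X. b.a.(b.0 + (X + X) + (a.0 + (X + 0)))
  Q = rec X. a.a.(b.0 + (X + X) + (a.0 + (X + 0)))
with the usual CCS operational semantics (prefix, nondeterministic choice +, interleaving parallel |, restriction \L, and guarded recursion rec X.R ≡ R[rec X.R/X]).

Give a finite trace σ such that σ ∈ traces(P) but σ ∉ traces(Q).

LTS(P): 4 reachable states
  s0 = rec X. b.a.(b.0 + (X + X) + (a.0 + (X + 0))) | =b=> s1
  s1 = a.(b.0 + ((rec X. b.a.(b.0 + (X + X) + (a.0 + (X + 0)))) + (rec X. b.a.(b.0 + (X + X) + (a.0 + (X + 0))))) + (a.0 + ((rec X. b.a.(b.0 + (X + X) + (a.0 + (X + 0)))) + 0))) | =a=> s2
  s2 = b.0 + ((rec X. b.a.(b.0 + (X + X) + (a.0 + (X + 0)))) + (rec X. b.a.(b.0 + (X + X) + (a.0 + (X + 0))))) + (a.0 + ((rec X. b.a.(b.0 + (X + X) + (a.0 + (X + 0)))) + 0)) | =a=> s3, =b=> s1, =b=> s3
  s3 = 0 | stopped
LTS(Q): 4 reachable states
  t0 = rec X. a.a.(b.0 + (X + X) + (a.0 + (X + 0))) | =a=> t1
  t1 = a.(b.0 + ((rec X. a.a.(b.0 + (X + X) + (a.0 + (X + 0)))) + (rec X. a.a.(b.0 + (X + X) + (a.0 + (X + 0))))) + (a.0 + ((rec X. a.a.(b.0 + (X + X) + (a.0 + (X + 0)))) + 0))) | =a=> t2
  t2 = b.0 + ((rec X. a.a.(b.0 + (X + X) + (a.0 + (X + 0)))) + (rec X. a.a.(b.0 + (X + X) + (a.0 + (X + 0))))) + (a.0 + ((rec X. a.a.(b.0 + (X + X) + (a.0 + (X + 0)))) + 0)) | =a=> t1, =a=> t3, =b=> t3
  t3 = 0 | stopped
Trace ⟨b⟩ through P, begin at {s0}:
  after b @ step 1: {s1}
  — P admits the full trace.
Trace ⟨b⟩ through Q, begin at {t0}:
  after b @ step 1: no successor for Q

b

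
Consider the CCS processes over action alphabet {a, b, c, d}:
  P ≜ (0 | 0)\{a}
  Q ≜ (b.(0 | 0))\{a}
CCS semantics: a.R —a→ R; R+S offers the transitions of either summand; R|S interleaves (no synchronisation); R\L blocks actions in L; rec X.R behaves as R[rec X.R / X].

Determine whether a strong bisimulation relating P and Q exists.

not bisimilar

Reachable graph of P (1 states):
  u0 = (0 | 0)\{a} :: stopped
Reachable graph of Q (2 states):
  v0 = (b.(0 | 0))\{a} :: --b--▸ v1
  v1 = (0 | 0)\{a} :: stopped
Bisimilarity quotient blocks:
  B0 = {u0, v1}
  B1 = {v0}
u0 ∈ B0, v0 ∈ B1 → different blocks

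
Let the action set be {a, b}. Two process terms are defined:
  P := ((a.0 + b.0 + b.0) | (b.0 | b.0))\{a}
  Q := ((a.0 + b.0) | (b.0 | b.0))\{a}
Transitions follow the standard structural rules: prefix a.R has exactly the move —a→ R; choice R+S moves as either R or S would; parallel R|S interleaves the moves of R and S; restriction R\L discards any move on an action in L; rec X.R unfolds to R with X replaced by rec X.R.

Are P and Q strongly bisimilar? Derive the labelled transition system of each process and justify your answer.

LTS(P): 8 reachable states
  m0 = ((a.0 + b.0 + b.0) | (b.0 | b.0))\{a} ⊢ —b→ m1, —b→ m2, —b→ m3
  m1 = ((a.0 + b.0 + b.0) | (0 | b.0))\{a} ⊢ —b→ m4, —b→ m5
  m2 = ((a.0 + b.0 + b.0) | (b.0 | 0))\{a} ⊢ —b→ m4, —b→ m6
  m3 = (0 | (b.0 | b.0))\{a} ⊢ —b→ m5, —b→ m6
  m4 = ((a.0 + b.0 + b.0) | (0 | 0))\{a} ⊢ —b→ m7
  m5 = (0 | (0 | b.0))\{a} ⊢ —b→ m7
  m6 = (0 | (b.0 | 0))\{a} ⊢ —b→ m7
  m7 = (0 | (0 | 0))\{a} ⊢ ∅
LTS(Q): 8 reachable states
  n0 = ((a.0 + b.0) | (b.0 | b.0))\{a} ⊢ —b→ n1, —b→ n2, —b→ n3
  n1 = ((a.0 + b.0) | (0 | b.0))\{a} ⊢ —b→ n4, —b→ n5
  n2 = ((a.0 + b.0) | (b.0 | 0))\{a} ⊢ —b→ n4, —b→ n6
  n3 = (0 | (b.0 | b.0))\{a} ⊢ —b→ n5, —b→ n6
  n4 = ((a.0 + b.0) | (0 | 0))\{a} ⊢ —b→ n7
  n5 = (0 | (0 | b.0))\{a} ⊢ —b→ n7
  n6 = (0 | (b.0 | 0))\{a} ⊢ —b→ n7
  n7 = (0 | (0 | 0))\{a} ⊢ ∅
Bisimilarity quotient blocks:
  B0 = {m0, n0}
  B1 = {m1, m2, m3, n1, n2, n3}
  B2 = {m4, m5, m6, n4, n5, n6}
  B3 = {m7, n7}
m0 ∈ B0, n0 ∈ B0 → same block

P ~ Q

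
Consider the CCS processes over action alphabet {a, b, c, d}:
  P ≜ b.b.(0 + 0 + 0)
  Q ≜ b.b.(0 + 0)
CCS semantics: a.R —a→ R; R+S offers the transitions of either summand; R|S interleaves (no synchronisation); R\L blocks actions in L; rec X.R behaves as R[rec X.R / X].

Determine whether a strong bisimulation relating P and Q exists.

bisimilar

Reachable graph of P (3 states):
  u0 = b.b.(0 + 0 + 0) has moves --b--▸ u1
  u1 = b.(0 + 0 + 0) has moves --b--▸ u2
  u2 = 0 + 0 + 0 has moves stopped
Reachable graph of Q (3 states):
  v0 = b.b.(0 + 0) has moves --b--▸ v1
  v1 = b.(0 + 0) has moves --b--▸ v2
  v2 = 0 + 0 has moves stopped
Partition-refinement fixed point:
  B0 = {u0, v0}
  B1 = {u1, v1}
  B2 = {u2, v2}
u0 ∈ B0, v0 ∈ B0 → same block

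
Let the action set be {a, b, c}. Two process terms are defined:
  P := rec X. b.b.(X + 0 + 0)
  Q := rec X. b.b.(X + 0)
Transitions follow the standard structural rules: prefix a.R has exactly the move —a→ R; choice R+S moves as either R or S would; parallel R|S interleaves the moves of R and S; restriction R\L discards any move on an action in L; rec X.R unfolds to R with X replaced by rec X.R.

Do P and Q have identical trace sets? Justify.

traces(P) = traces(Q)

Reachable graph of P (3 states):
  u0 = rec X. b.b.(X + 0 + 0) ⊢ ··b··> u1
  u1 = b.((rec X. b.b.(X + 0 + 0)) + 0 + 0) ⊢ ··b··> u2
  u2 = (rec X. b.b.(X + 0 + 0)) + 0 + 0 ⊢ ··b··> u1
Reachable graph of Q (3 states):
  v0 = rec X. b.b.(X + 0) ⊢ ··b··> v1
  v1 = b.((rec X. b.b.(X + 0)) + 0) ⊢ ··b··> v2
  v2 = (rec X. b.b.(X + 0)) + 0 ⊢ ··b··> v1
Coarsest stable partition (strong bisimilarity classes):
  B0 = {u0, u1, u2, v0, v1, v2}
u0 ∈ B0, v0 ∈ B0 → same block
Bisimilar ⇒ trace-equivalent.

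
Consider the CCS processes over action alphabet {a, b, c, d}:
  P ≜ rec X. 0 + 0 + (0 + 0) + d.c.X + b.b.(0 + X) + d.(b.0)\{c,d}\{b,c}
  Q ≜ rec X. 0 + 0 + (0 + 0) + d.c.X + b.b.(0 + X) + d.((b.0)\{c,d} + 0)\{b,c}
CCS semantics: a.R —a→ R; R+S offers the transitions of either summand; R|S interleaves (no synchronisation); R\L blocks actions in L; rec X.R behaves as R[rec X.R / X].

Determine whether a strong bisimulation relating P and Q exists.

LTS(P): 5 reachable states
  p0 = rec X. 0 + 0 + (0 + 0) + d.c.X + b.b.(0 + X) + d.(b.0)\{c,d}\{b,c} has moves —b→ p1, —d→ p2, —d→ p3
  p1 = b.(0 + (rec X. 0 + 0 + (0 + 0) + d.c.X + b.b.(0 + X) + d.(b.0)\{c,d}\{b,c})) has moves —b→ p4
  p2 = (b.0)\{c,d}\{b,c} has moves ∅
  p3 = c.(rec X. 0 + 0 + (0 + 0) + d.c.X + b.b.(0 + X) + d.(b.0)\{c,d}\{b,c}) has moves —c→ p0
  p4 = 0 + (rec X. 0 + 0 + (0 + 0) + d.c.X + b.b.(0 + X) + d.(b.0)\{c,d}\{b,c}) has moves —b→ p1, —d→ p2, —d→ p3
LTS(Q): 5 reachable states
  q0 = rec X. 0 + 0 + (0 + 0) + d.c.X + b.b.(0 + X) + d.((b.0)\{c,d} + 0)\{b,c} has moves —b→ q1, —d→ q2, —d→ q3
  q1 = b.(0 + (rec X. 0 + 0 + (0 + 0) + d.c.X + b.b.(0 + X) + d.((b.0)\{c,d} + 0)\{b,c})) has moves —b→ q4
  q2 = ((b.0)\{c,d} + 0)\{b,c} has moves ∅
  q3 = c.(rec X. 0 + 0 + (0 + 0) + d.c.X + b.b.(0 + X) + d.((b.0)\{c,d} + 0)\{b,c}) has moves —c→ q0
  q4 = 0 + (rec X. 0 + 0 + (0 + 0) + d.c.X + b.b.(0 + X) + d.((b.0)\{c,d} + 0)\{b,c}) has moves —b→ q1, —d→ q2, —d→ q3
Bisimilarity quotient blocks:
  B0 = {p0, p4, q0, q4}
  B1 = {p2, q2}
  B2 = {p3, q3}
  B3 = {p1, q1}
p0 ∈ B0, q0 ∈ B0 → same block

YES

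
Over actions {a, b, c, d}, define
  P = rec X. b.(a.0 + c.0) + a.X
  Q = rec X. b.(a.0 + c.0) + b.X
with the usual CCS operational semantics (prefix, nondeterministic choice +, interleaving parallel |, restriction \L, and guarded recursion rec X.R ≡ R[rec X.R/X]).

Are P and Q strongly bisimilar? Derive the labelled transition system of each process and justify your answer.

LTS(P): 3 reachable states
  s0 = rec X. b.(a.0 + c.0) + a.X ⊢ ··a··> s0, ··b··> s1
  s1 = a.0 + c.0 ⊢ ··a··> s2, ··c··> s2
  s2 = 0 ⊢ (no moves)
LTS(Q): 3 reachable states
  t0 = rec X. b.(a.0 + c.0) + b.X ⊢ ··b··> t0, ··b··> t1
  t1 = a.0 + c.0 ⊢ ··a··> t2, ··c··> t2
  t2 = 0 ⊢ (no moves)
Bisimilarity quotient blocks:
  B0 = {s0}
  B1 = {s1, t1}
  B2 = {s2, t2}
  B3 = {t0}
s0 ∈ B0, t0 ∈ B3 → different blocks

P ≁ Q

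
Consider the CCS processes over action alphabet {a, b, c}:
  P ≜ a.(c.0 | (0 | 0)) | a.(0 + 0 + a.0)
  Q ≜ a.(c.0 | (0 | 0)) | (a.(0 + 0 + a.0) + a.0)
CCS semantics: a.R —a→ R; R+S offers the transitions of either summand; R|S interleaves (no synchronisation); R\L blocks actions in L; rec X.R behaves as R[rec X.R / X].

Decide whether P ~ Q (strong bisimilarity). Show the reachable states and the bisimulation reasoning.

LTS(P): 9 reachable states
  u0 = a.(c.0 | (0 | 0)) | a.(0 + 0 + a.0) ⊢ -a-> u1, -a-> u2
  u1 = a.(c.0 | (0 | 0)) | (0 + 0 + a.0) ⊢ -a-> u3, -a-> u4
  u2 = c.0 | (0 | 0) | a.(0 + 0 + a.0) ⊢ -a-> u4, -c-> u5
  u3 = a.(c.0 | (0 | 0)) | 0 ⊢ -a-> u6
  u4 = c.0 | (0 | 0) | (0 + 0 + a.0) ⊢ -a-> u6, -c-> u7
  u5 = 0 | (0 | 0) | a.(0 + 0 + a.0) ⊢ -a-> u7
  u6 = c.0 | (0 | 0) | 0 ⊢ -c-> u8
  u7 = 0 | (0 | 0) | (0 + 0 + a.0) ⊢ -a-> u8
  u8 = 0 | (0 | 0) | 0 ⊢ stopped
LTS(Q): 9 reachable states
  v0 = a.(c.0 | (0 | 0)) | (a.(0 + 0 + a.0) + a.0) ⊢ -a-> v1, -a-> v2, -a-> v3
  v1 = a.(c.0 | (0 | 0)) | (0 + 0 + a.0) ⊢ -a-> v2, -a-> v4
  v2 = a.(c.0 | (0 | 0)) | 0 ⊢ -a-> v5
  v3 = c.0 | (0 | 0) | (a.(0 + 0 + a.0) + a.0) ⊢ -a-> v4, -a-> v5, -c-> v6
  v4 = c.0 | (0 | 0) | (0 + 0 + a.0) ⊢ -a-> v5, -c-> v7
  v5 = c.0 | (0 | 0) | 0 ⊢ -c-> v8
  v6 = 0 | (0 | 0) | (a.(0 + 0 + a.0) + a.0) ⊢ -a-> v7, -a-> v8
  v7 = 0 | (0 | 0) | (0 + 0 + a.0) ⊢ -a-> v8
  v8 = 0 | (0 | 0) | 0 ⊢ stopped
Partition-refinement fixed point:
  B0 = {u0}
  B1 = {u2}
  B2 = {u4, v4}
  B3 = {u7, v7}
  B4 = {u8, v8}
  B5 = {u6, v5}
  B6 = {u5}
  B7 = {u1, v1}
  B8 = {u3, v2}
  B9 = {v0}
  B10 = {v3}
  B11 = {v6}
u0 ∈ B0, v0 ∈ B9 → different blocks

NO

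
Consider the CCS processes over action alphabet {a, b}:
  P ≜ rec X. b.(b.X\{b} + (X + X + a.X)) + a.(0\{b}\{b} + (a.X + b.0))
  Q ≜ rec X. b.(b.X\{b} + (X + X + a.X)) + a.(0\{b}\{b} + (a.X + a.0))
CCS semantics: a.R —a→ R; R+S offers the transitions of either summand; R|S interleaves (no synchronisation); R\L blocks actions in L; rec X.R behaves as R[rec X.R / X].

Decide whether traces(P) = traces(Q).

P's transition system — 6 states:
  p0 = rec X. b.(b.X\{b} + (X + X + a.X)) + a.(0\{b}\{b} + (a.X + b.0)) | -a-> p1, -b-> p2
  p1 = 0\{b}\{b} + (a.(rec X. b.(b.X\{b} + (X + X + a.X)) + a.(0\{b}\{b} + (a.X + b.0))) + b.0) | -a-> p0, -b-> p3
  p2 = b.(rec X. b.(b.X\{b} + (X + X + a.X)) + a.(0\{b}\{b} + (a.X + b.0)))\{b} + ((rec X. b.(b.X\{b} + (X + X + a.X)) + a.(0\{b}\{b} + (a.X + b.0))) + (rec X. b.(b.X\{b} + (X + X + a.X)) + a.(0\{b}\{b} + (a.X + b.0))) + a.(rec X. b.(b.X\{b} + (X + X + a.X)) + a.(0\{b}\{b} + (a.X + b.0)))) | -a-> p0, -a-> p1, -b-> p2, -b-> p4
  p3 = 0 | ∅
  p4 = (rec X. b.(b.X\{b} + (X + X + a.X)) + a.(0\{b}\{b} + (a.X + b.0)))\{b} | -a-> p5
  p5 = (0\{b}\{b} + (a.(rec X. b.(b.X\{b} + (X + X + a.X)) + a.(0\{b}\{b} + (a.X + b.0))) + b.0))\{b} | -a-> p4
Q's transition system — 7 states:
  q0 = rec X. b.(b.X\{b} + (X + X + a.X)) + a.(0\{b}\{b} + (a.X + a.0)) | -a-> q1, -b-> q2
  q1 = 0\{b}\{b} + (a.(rec X. b.(b.X\{b} + (X + X + a.X)) + a.(0\{b}\{b} + (a.X + a.0))) + a.0) | -a-> q0, -a-> q3
  q2 = b.(rec X. b.(b.X\{b} + (X + X + a.X)) + a.(0\{b}\{b} + (a.X + a.0)))\{b} + ((rec X. b.(b.X\{b} + (X + X + a.X)) + a.(0\{b}\{b} + (a.X + a.0))) + (rec X. b.(b.X\{b} + (X + X + a.X)) + a.(0\{b}\{b} + (a.X + a.0))) + a.(rec X. b.(b.X\{b} + (X + X + a.X)) + a.(0\{b}\{b} + (a.X + a.0)))) | -a-> q0, -a-> q1, -b-> q2, -b-> q4
  q3 = 0 | ∅
  q4 = (rec X. b.(b.X\{b} + (X + X + a.X)) + a.(0\{b}\{b} + (a.X + a.0)))\{b} | -a-> q5
  q5 = (0\{b}\{b} + (a.(rec X. b.(b.X\{b} + (X + X + a.X)) + a.(0\{b}\{b} + (a.X + a.0))) + a.0))\{b} | -a-> q4, -a-> q6
  q6 = 0\{b} | ∅
Trace ⟨ab⟩ through P, begin at {p0}:
  step 1 (a): {p1}
  step 2 (b): {p3}
  P completes σ.
Trace ⟨ab⟩ through Q, begin at {q0}:
  step 1 (a): {q1}
  step 2 (b): no successor for Q

NO — witness ⟨ab⟩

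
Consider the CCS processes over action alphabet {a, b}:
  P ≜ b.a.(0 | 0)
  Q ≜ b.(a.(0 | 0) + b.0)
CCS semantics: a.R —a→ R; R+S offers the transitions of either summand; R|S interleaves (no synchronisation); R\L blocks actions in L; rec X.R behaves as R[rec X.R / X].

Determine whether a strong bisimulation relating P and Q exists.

LTS(P): 3 reachable states
  u0 = b.a.(0 | 0) has moves —b→ u1
  u1 = a.(0 | 0) has moves —a→ u2
  u2 = 0 | 0 has moves stopped
LTS(Q): 4 reachable states
  v0 = b.(a.(0 | 0) + b.0) has moves —b→ v1
  v1 = a.(0 | 0) + b.0 has moves —a→ v2, —b→ v3
  v2 = 0 | 0 has moves stopped
  v3 = 0 has moves stopped
Bisimilarity quotient blocks:
  B0 = {u0}
  B1 = {u1}
  B2 = {u2, v2, v3}
  B3 = {v0}
  B4 = {v1}
u0 ∈ B0, v0 ∈ B3 → different blocks

not bisimilar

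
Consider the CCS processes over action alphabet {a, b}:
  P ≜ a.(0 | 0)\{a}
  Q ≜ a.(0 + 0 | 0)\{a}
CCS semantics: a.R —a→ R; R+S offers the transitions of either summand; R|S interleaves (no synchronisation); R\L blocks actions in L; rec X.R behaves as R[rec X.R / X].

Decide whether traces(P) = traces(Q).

P's transition system — 2 states:
  m0 = a.(0 | 0)\{a} :: --a--▸ m1
  m1 = (0 | 0)\{a} :: (no moves)
Q's transition system — 2 states:
  n0 = a.(0 + 0 | 0)\{a} :: --a--▸ n1
  n1 = (0 + 0 | 0)\{a} :: (no moves)
Bisimilarity quotient blocks:
  B0 = {m0, n0}
  B1 = {m1, n1}
m0 ∈ B0, n0 ∈ B0 → same block
Bisimilar ⇒ trace-equivalent.

YES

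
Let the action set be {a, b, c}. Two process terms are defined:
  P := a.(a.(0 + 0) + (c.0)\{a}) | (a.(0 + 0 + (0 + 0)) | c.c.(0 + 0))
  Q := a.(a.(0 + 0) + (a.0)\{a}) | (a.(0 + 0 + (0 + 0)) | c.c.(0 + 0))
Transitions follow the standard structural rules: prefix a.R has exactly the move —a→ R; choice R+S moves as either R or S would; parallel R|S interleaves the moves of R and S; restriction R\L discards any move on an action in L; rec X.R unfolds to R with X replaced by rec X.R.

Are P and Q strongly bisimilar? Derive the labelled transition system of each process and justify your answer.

P ≁ Q

LTS(P): 24 reachable states
  p0 = a.(a.(0 + 0) + (c.0)\{a}) | (a.(0 + 0 + (0 + 0)) | c.c.(0 + 0)) :: —a→ p1, —a→ p2, —c→ p3
  p1 = (a.(0 + 0) + (c.0)\{a}) | (a.(0 + 0 + (0 + 0)) | c.c.(0 + 0)) :: —a→ p4, —a→ p5, —c→ p6, —c→ p7
  p2 = a.(a.(0 + 0) + (c.0)\{a}) | ((0 + 0 + (0 + 0)) | c.c.(0 + 0)) :: —a→ p5, —c→ p8
  p3 = a.(a.(0 + 0) + (c.0)\{a}) | (a.(0 + 0 + (0 + 0)) | c.(0 + 0)) :: —a→ p6, —a→ p8, —c→ p9
  p4 = (0 + 0) | (a.(0 + 0 + (0 + 0)) | c.c.(0 + 0)) :: —a→ p10, —c→ p11
  p5 = (a.(0 + 0) + (c.0)\{a}) | ((0 + 0 + (0 + 0)) | c.c.(0 + 0)) :: —a→ p10, —c→ p12, —c→ p13
  p6 = (a.(0 + 0) + (c.0)\{a}) | (a.(0 + 0 + (0 + 0)) | c.(0 + 0)) :: —a→ p11, —a→ p12, —c→ p14, —c→ p15
  p7 = 0\{a} | (a.(0 + 0 + (0 + 0)) | c.c.(0 + 0)) :: —a→ p13, —c→ p15
  p8 = a.(a.(0 + 0) + (c.0)\{a}) | ((0 + 0 + (0 + 0)) | c.(0 + 0)) :: —a→ p12, —c→ p16
  p9 = a.(a.(0 + 0) + (c.0)\{a}) | (a.(0 + 0 + (0 + 0)) | (0 + 0)) :: —a→ p14, —a→ p16
  p10 = (0 + 0) | ((0 + 0 + (0 + 0)) | c.c.(0 + 0)) :: —c→ p17
  p11 = (0 + 0) | (a.(0 + 0 + (0 + 0)) | c.(0 + 0)) :: —a→ p17, —c→ p18
  p12 = (a.(0 + 0) + (c.0)\{a}) | ((0 + 0 + (0 + 0)) | c.(0 + 0)) :: —a→ p17, —c→ p19, —c→ p20
  p13 = 0\{a} | ((0 + 0 + (0 + 0)) | c.c.(0 + 0)) :: —c→ p20
  p14 = (a.(0 + 0) + (c.0)\{a}) | (a.(0 + 0 + (0 + 0)) | (0 + 0)) :: —a→ p18, —a→ p19, —c→ p21
  p15 = 0\{a} | (a.(0 + 0 + (0 + 0)) | c.(0 + 0)) :: —a→ p20, —c→ p21
  p16 = a.(a.(0 + 0) + (c.0)\{a}) | ((0 + 0 + (0 + 0)) | (0 + 0)) :: —a→ p19
  p17 = (0 + 0) | ((0 + 0 + (0 + 0)) | c.(0 + 0)) :: —c→ p22
  p18 = (0 + 0) | (a.(0 + 0 + (0 + 0)) | (0 + 0)) :: —a→ p22
  p19 = (a.(0 + 0) + (c.0)\{a}) | ((0 + 0 + (0 + 0)) | (0 + 0)) :: —a→ p22, —c→ p23
  p20 = 0\{a} | ((0 + 0 + (0 + 0)) | c.(0 + 0)) :: —c→ p23
  p21 = 0\{a} | (a.(0 + 0 + (0 + 0)) | (0 + 0)) :: —a→ p23
  p22 = (0 + 0) | ((0 + 0 + (0 + 0)) | (0 + 0)) :: ·
  p23 = 0\{a} | ((0 + 0 + (0 + 0)) | (0 + 0)) :: ·
LTS(Q): 18 reachable states
  q0 = a.(a.(0 + 0) + (a.0)\{a}) | (a.(0 + 0 + (0 + 0)) | c.c.(0 + 0)) :: —a→ q1, —a→ q2, —c→ q3
  q1 = (a.(0 + 0) + (a.0)\{a}) | (a.(0 + 0 + (0 + 0)) | c.c.(0 + 0)) :: —a→ q4, —a→ q5, —c→ q6
  q2 = a.(a.(0 + 0) + (a.0)\{a}) | ((0 + 0 + (0 + 0)) | c.c.(0 + 0)) :: —a→ q5, —c→ q7
  q3 = a.(a.(0 + 0) + (a.0)\{a}) | (a.(0 + 0 + (0 + 0)) | c.(0 + 0)) :: —a→ q6, —a→ q7, —c→ q8
  q4 = (0 + 0) | (a.(0 + 0 + (0 + 0)) | c.c.(0 + 0)) :: —a→ q9, —c→ q10
  q5 = (a.(0 + 0) + (a.0)\{a}) | ((0 + 0 + (0 + 0)) | c.c.(0 + 0)) :: —a→ q9, —c→ q11
  q6 = (a.(0 + 0) + (a.0)\{a}) | (a.(0 + 0 + (0 + 0)) | c.(0 + 0)) :: —a→ q10, —a→ q11, —c→ q12
  q7 = a.(a.(0 + 0) + (a.0)\{a}) | ((0 + 0 + (0 + 0)) | c.(0 + 0)) :: —a→ q11, —c→ q13
  q8 = a.(a.(0 + 0) + (a.0)\{a}) | (a.(0 + 0 + (0 + 0)) | (0 + 0)) :: —a→ q12, —a→ q13
  q9 = (0 + 0) | ((0 + 0 + (0 + 0)) | c.c.(0 + 0)) :: —c→ q14
  q10 = (0 + 0) | (a.(0 + 0 + (0 + 0)) | c.(0 + 0)) :: —a→ q14, —c→ q15
  q11 = (a.(0 + 0) + (a.0)\{a}) | ((0 + 0 + (0 + 0)) | c.(0 + 0)) :: —a→ q14, —c→ q16
  q12 = (a.(0 + 0) + (a.0)\{a}) | (a.(0 + 0 + (0 + 0)) | (0 + 0)) :: —a→ q15, —a→ q16
  q13 = a.(a.(0 + 0) + (a.0)\{a}) | ((0 + 0 + (0 + 0)) | (0 + 0)) :: —a→ q16
  q14 = (0 + 0) | ((0 + 0 + (0 + 0)) | c.(0 + 0)) :: —c→ q17
  q15 = (0 + 0) | (a.(0 + 0 + (0 + 0)) | (0 + 0)) :: —a→ q17
  q16 = (a.(0 + 0) + (a.0)\{a}) | ((0 + 0 + (0 + 0)) | (0 + 0)) :: —a→ q17
  q17 = (0 + 0) | ((0 + 0 + (0 + 0)) | (0 + 0)) :: ·
Partition-refinement fixed point:
  B0 = {p0}
  B1 = {p3}
  B2 = {p6}
  B3 = {p11, p15, q10, q11}
  B4 = {p18, p21, q15, q16}
  B5 = {p22, p23, q17}
  B6 = {p17, p20, q14}
  B7 = {p14}
  B8 = {p19}
  B9 = {p12}
  B10 = {p8}
  B11 = {p16}
  B12 = {p9}
  B13 = {p1}
  B14 = {p4, p7, q4, q5}
  B15 = {p10, p13, q9}
  B16 = {p5}
  B17 = {p2}
  B18 = {q0}
  B19 = {q1, q2}
  B20 = {q6, q7}
  B21 = {q12, q13}
  B22 = {q3}
  B23 = {q8}
p0 ∈ B0, q0 ∈ B18 → different blocks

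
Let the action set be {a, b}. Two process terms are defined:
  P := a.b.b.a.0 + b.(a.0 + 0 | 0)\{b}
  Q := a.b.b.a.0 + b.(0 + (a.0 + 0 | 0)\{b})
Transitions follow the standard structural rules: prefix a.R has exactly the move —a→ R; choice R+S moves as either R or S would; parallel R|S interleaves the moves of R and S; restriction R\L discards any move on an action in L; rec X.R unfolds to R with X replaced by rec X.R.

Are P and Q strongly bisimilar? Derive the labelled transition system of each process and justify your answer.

P ~ Q

LTS(P): 7 reachable states
  p0 = a.b.b.a.0 + b.(a.0 + 0 | 0)\{b} ⊢ --a--▸ p1, --b--▸ p2
  p1 = b.b.a.0 ⊢ --b--▸ p3
  p2 = (a.0 + 0 | 0)\{b} ⊢ --a--▸ p4
  p3 = b.a.0 ⊢ --b--▸ p5
  p4 = 0\{b} ⊢ stopped
  p5 = a.0 ⊢ --a--▸ p6
  p6 = 0 ⊢ stopped
LTS(Q): 7 reachable states
  q0 = a.b.b.a.0 + b.(0 + (a.0 + 0 | 0)\{b}) ⊢ --a--▸ q1, --b--▸ q2
  q1 = b.b.a.0 ⊢ --b--▸ q3
  q2 = 0 + (a.0 + 0 | 0)\{b} ⊢ --a--▸ q4
  q3 = b.a.0 ⊢ --b--▸ q5
  q4 = 0\{b} ⊢ stopped
  q5 = a.0 ⊢ --a--▸ q6
  q6 = 0 ⊢ stopped
Bisimilarity quotient blocks:
  B0 = {p0, q0}
  B1 = {p2, p5, q2, q5}
  B2 = {p4, p6, q4, q6}
  B3 = {p1, q1}
  B4 = {p3, q3}
p0 ∈ B0, q0 ∈ B0 → same block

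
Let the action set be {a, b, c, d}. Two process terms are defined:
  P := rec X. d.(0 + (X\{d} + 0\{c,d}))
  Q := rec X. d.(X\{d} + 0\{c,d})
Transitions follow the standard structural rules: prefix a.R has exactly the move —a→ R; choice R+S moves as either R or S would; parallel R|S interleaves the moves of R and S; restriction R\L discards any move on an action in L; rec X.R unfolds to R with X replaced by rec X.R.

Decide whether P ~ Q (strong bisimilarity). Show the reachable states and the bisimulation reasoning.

Reachable graph of P (2 states):
  p0 = rec X. d.(0 + (X\{d} + 0\{c,d})) → --d--▸ p1
  p1 = 0 + ((rec X. d.(0 + (X\{d} + 0\{c,d})))\{d} + 0\{c,d}) → deadlocked
Reachable graph of Q (2 states):
  q0 = rec X. d.(X\{d} + 0\{c,d}) → --d--▸ q1
  q1 = (rec X. d.(X\{d} + 0\{c,d}))\{d} + 0\{c,d} → deadlocked
Coarsest stable partition (strong bisimilarity classes):
  B0 = {p0, q0}
  B1 = {p1, q1}
p0 ∈ B0, q0 ∈ B0 → same block

YES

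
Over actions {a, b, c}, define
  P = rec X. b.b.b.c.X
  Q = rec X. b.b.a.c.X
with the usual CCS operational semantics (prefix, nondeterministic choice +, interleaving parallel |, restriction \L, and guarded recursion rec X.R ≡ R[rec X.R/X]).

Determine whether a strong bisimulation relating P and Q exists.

Reachable graph of P (4 states):
  s0 = rec X. b.b.b.c.X has moves --b--▸ s1
  s1 = b.b.c.(rec X. b.b.b.c.X) has moves --b--▸ s2
  s2 = b.c.(rec X. b.b.b.c.X) has moves --b--▸ s3
  s3 = c.(rec X. b.b.b.c.X) has moves --c--▸ s0
Reachable graph of Q (4 states):
  t0 = rec X. b.b.a.c.X has moves --b--▸ t1
  t1 = b.a.c.(rec X. b.b.a.c.X) has moves --b--▸ t2
  t2 = a.c.(rec X. b.b.a.c.X) has moves --a--▸ t3
  t3 = c.(rec X. b.b.a.c.X) has moves --c--▸ t0
Partition-refinement fixed point:
  B0 = {s0}
  B1 = {s1}
  B2 = {s2}
  B3 = {s3}
  B4 = {t0}
  B5 = {t1}
  B6 = {t2}
  B7 = {t3}
s0 ∈ B0, t0 ∈ B4 → different blocks

NO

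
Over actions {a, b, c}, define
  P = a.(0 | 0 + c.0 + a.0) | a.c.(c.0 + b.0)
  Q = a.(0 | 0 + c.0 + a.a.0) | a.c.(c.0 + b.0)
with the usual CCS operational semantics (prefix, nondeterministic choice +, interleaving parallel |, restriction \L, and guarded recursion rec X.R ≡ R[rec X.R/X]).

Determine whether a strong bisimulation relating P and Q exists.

Reachable graph of P (12 states):
  u0 = a.(0 | 0 + c.0 + a.0) | a.c.(c.0 + b.0) ⊢ =a=> u1, =a=> u2
  u1 = (0 | 0 + c.0 + a.0) | a.c.(c.0 + b.0) ⊢ =a=> u3, =a=> u4, =c=> u4
  u2 = a.(0 | 0 + c.0 + a.0) | c.(c.0 + b.0) ⊢ =a=> u3, =c=> u5
  u3 = (0 | 0 + c.0 + a.0) | c.(c.0 + b.0) ⊢ =a=> u6, =c=> u6, =c=> u7
  u4 = 0 | a.c.(c.0 + b.0) ⊢ =a=> u6
  u5 = a.(0 | 0 + c.0 + a.0) | (c.0 + b.0) ⊢ =a=> u7, =b=> u8, =c=> u8
  u6 = 0 | c.(c.0 + b.0) ⊢ =c=> u9
  u7 = (0 | 0 + c.0 + a.0) | (c.0 + b.0) ⊢ =a=> u9, =b=> u10, =c=> u10, =c=> u9
  u8 = a.(0 | 0 + c.0 + a.0) | 0 ⊢ =a=> u10
  u9 = 0 | (c.0 + b.0) ⊢ =b=> u11, =c=> u11
  u10 = (0 | 0 + c.0 + a.0) | 0 ⊢ =a=> u11, =c=> u11
  u11 = 0 | 0 ⊢ ∅
Reachable graph of Q (16 states):
  v0 = a.(0 | 0 + c.0 + a.a.0) | a.c.(c.0 + b.0) ⊢ =a=> v1, =a=> v2
  v1 = (0 | 0 + c.0 + a.a.0) | a.c.(c.0 + b.0) ⊢ =a=> v3, =a=> v4, =c=> v5
  v2 = a.(0 | 0 + c.0 + a.a.0) | c.(c.0 + b.0) ⊢ =a=> v3, =c=> v6
  v3 = (0 | 0 + c.0 + a.a.0) | c.(c.0 + b.0) ⊢ =a=> v7, =c=> v8, =c=> v9
  v4 = a.0 | a.c.(c.0 + b.0) ⊢ =a=> v5, =a=> v7
  v5 = 0 | a.c.(c.0 + b.0) ⊢ =a=> v9
  v6 = a.(0 | 0 + c.0 + a.a.0) | (c.0 + b.0) ⊢ =a=> v8, =b=> v10, =c=> v10
  v7 = a.0 | c.(c.0 + b.0) ⊢ =a=> v9, =c=> v11
  v8 = (0 | 0 + c.0 + a.a.0) | (c.0 + b.0) ⊢ =a=> v11, =b=> v12, =c=> v12, =c=> v13
  v9 = 0 | c.(c.0 + b.0) ⊢ =c=> v13
  v10 = a.(0 | 0 + c.0 + a.a.0) | 0 ⊢ =a=> v12
  v11 = a.0 | (c.0 + b.0) ⊢ =a=> v13, =b=> v14, =c=> v14
  v12 = (0 | 0 + c.0 + a.a.0) | 0 ⊢ =a=> v14, =c=> v15
  v13 = 0 | (c.0 + b.0) ⊢ =b=> v15, =c=> v15
  v14 = a.0 | 0 ⊢ =a=> v15
  v15 = 0 | 0 ⊢ ∅
Bisimilarity quotient blocks:
  B0 = {u0}
  B1 = {u2}
  B2 = {u5}
  B3 = {u7}
  B4 = {u10}
  B5 = {u11, v15}
  B6 = {u9, v13}
  B7 = {u8}
  B8 = {u3}
  B9 = {u6, v9}
  B10 = {u1}
  B11 = {u4, v5}
  B12 = {v0}
  B13 = {v1}
  B14 = {v4}
  B15 = {v7}
  B16 = {v11}
  B17 = {v14}
  B18 = {v3}
  B19 = {v8}
  B20 = {v12}
  B21 = {v2}
  B22 = {v6}
  B23 = {v10}
u0 ∈ B0, v0 ∈ B12 → different blocks

not bisimilar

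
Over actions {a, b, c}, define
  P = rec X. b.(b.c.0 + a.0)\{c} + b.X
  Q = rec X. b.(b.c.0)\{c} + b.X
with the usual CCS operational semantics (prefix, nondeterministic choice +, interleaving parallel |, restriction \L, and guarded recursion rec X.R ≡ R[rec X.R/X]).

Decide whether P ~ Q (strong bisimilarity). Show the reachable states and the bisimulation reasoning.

P ≁ Q

LTS(P): 4 reachable states
  m0 = rec X. b.(b.c.0 + a.0)\{c} + b.X → -b-> m0, -b-> m1
  m1 = (b.c.0 + a.0)\{c} → -a-> m2, -b-> m3
  m2 = 0\{c} → (no moves)
  m3 = (c.0)\{c} → (no moves)
LTS(Q): 3 reachable states
  n0 = rec X. b.(b.c.0)\{c} + b.X → -b-> n0, -b-> n1
  n1 = (b.c.0)\{c} → -b-> n2
  n2 = (c.0)\{c} → (no moves)
Bisimilarity quotient blocks:
  B0 = {m0}
  B1 = {m1}
  B2 = {m2, m3, n2}
  B3 = {n0}
  B4 = {n1}
m0 ∈ B0, n0 ∈ B3 → different blocks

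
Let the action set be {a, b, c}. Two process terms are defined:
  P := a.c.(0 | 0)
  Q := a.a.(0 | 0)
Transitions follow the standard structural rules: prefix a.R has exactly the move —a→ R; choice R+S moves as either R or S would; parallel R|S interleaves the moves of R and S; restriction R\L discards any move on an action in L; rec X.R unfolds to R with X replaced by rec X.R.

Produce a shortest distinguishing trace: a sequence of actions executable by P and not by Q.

ac

P's transition system — 3 states:
  p0 = a.c.(0 | 0) → ··a··> p1
  p1 = c.(0 | 0) → ··c··> p2
  p2 = 0 | 0 → (no moves)
Q's transition system — 3 states:
  q0 = a.a.(0 | 0) → ··a··> q1
  q1 = a.(0 | 0) → ··a··> q2
  q2 = 0 | 0 → (no moves)
Run σ = ⟨ac⟩ on P: start {p0}
  after a @ step 1: {p1}
  after c @ step 2: {p2}
  P completes σ.
Run σ = ⟨ac⟩ on Q: start {q0}
  after a @ step 1: {q1}
  after c @ step 2: ∅ (Q stuck)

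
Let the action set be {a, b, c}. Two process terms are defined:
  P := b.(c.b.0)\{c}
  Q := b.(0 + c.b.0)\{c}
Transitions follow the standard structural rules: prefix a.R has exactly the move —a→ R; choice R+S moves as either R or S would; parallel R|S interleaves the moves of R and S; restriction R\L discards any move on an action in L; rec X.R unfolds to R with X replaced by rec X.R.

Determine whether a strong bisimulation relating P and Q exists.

P's transition system — 2 states:
  m0 = b.(c.b.0)\{c} :: —b→ m1
  m1 = (c.b.0)\{c} :: stopped
Q's transition system — 2 states:
  n0 = b.(0 + c.b.0)\{c} :: —b→ n1
  n1 = (0 + c.b.0)\{c} :: stopped
Coarsest stable partition (strong bisimilarity classes):
  B0 = {m0, n0}
  B1 = {m1, n1}
m0 ∈ B0, n0 ∈ B0 → same block

YES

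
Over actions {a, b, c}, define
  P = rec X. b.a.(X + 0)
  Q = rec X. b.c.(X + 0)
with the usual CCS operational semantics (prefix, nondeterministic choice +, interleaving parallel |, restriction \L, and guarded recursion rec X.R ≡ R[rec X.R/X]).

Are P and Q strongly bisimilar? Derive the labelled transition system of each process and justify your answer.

P's transition system — 3 states:
  s0 = rec X. b.a.(X + 0) → =b=> s1
  s1 = a.((rec X. b.a.(X + 0)) + 0) → =a=> s2
  s2 = (rec X. b.a.(X + 0)) + 0 → =b=> s1
Q's transition system — 3 states:
  t0 = rec X. b.c.(X + 0) → =b=> t1
  t1 = c.((rec X. b.c.(X + 0)) + 0) → =c=> t2
  t2 = (rec X. b.c.(X + 0)) + 0 → =b=> t1
Bisimilarity quotient blocks:
  B0 = {s0, s2}
  B1 = {s1}
  B2 = {t0, t2}
  B3 = {t1}
s0 ∈ B0, t0 ∈ B2 → different blocks

not bisimilar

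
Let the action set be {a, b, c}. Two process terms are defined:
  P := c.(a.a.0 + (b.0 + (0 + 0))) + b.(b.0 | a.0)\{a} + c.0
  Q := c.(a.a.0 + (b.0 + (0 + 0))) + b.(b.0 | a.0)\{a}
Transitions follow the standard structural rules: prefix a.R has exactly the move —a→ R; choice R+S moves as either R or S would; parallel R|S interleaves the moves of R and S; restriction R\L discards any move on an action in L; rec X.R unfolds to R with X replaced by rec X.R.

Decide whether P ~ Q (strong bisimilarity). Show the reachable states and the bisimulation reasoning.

Reachable graph of P (6 states):
  m0 = c.(a.a.0 + (b.0 + (0 + 0))) + b.(b.0 | a.0)\{a} + c.0 ⊢ ··b··> m1, ··c··> m2, ··c··> m3
  m1 = (b.0 | a.0)\{a} ⊢ ··b··> m4
  m2 = 0 ⊢ ·
  m3 = a.a.0 + (b.0 + (0 + 0)) ⊢ ··a··> m5, ··b··> m2
  m4 = (0 | a.0)\{a} ⊢ ·
  m5 = a.0 ⊢ ··a··> m2
Reachable graph of Q (6 states):
  n0 = c.(a.a.0 + (b.0 + (0 + 0))) + b.(b.0 | a.0)\{a} ⊢ ··b··> n1, ··c··> n2
  n1 = (b.0 | a.0)\{a} ⊢ ··b··> n3
  n2 = a.a.0 + (b.0 + (0 + 0)) ⊢ ··a··> n4, ··b··> n5
  n3 = (0 | a.0)\{a} ⊢ ·
  n4 = a.0 ⊢ ··a··> n5
  n5 = 0 ⊢ ·
Partition-refinement fixed point:
  B0 = {m0}
  B1 = {m1, n1}
  B2 = {m2, m4, n3, n5}
  B3 = {m3, n2}
  B4 = {m5, n4}
  B5 = {n0}
m0 ∈ B0, n0 ∈ B5 → different blocks

P ≁ Q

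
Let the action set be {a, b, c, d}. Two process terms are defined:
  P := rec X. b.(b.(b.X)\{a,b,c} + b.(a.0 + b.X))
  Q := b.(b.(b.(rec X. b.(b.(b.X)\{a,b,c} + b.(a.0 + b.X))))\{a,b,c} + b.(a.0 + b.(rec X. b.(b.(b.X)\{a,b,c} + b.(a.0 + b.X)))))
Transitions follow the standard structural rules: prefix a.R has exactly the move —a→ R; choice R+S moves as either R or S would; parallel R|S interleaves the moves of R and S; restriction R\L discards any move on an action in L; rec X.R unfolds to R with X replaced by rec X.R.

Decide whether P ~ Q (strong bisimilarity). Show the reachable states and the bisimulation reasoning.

P's transition system — 5 states:
  u0 = rec X. b.(b.(b.X)\{a,b,c} + b.(a.0 + b.X)) has moves —b→ u1
  u1 = b.(b.(rec X. b.(b.(b.X)\{a,b,c} + b.(a.0 + b.X))))\{a,b,c} + b.(a.0 + b.(rec X. b.(b.(b.X)\{a,b,c} + b.(a.0 + b.X)))) has moves —b→ u2, —b→ u3
  u2 = (b.(rec X. b.(b.(b.X)\{a,b,c} + b.(a.0 + b.X))))\{a,b,c} has moves ·
  u3 = a.0 + b.(rec X. b.(b.(b.X)\{a,b,c} + b.(a.0 + b.X))) has moves —a→ u4, —b→ u0
  u4 = 0 has moves ·
Q's transition system — 6 states:
  v0 = b.(b.(b.(rec X. b.(b.(b.X)\{a,b,c} + b.(a.0 + b.X))))\{a,b,c} + b.(a.0 + b.(rec X. b.(b.(b.X)\{a,b,c} + b.(a.0 + b.X))))) has moves —b→ v1
  v1 = b.(b.(rec X. b.(b.(b.X)\{a,b,c} + b.(a.0 + b.X))))\{a,b,c} + b.(a.0 + b.(rec X. b.(b.(b.X)\{a,b,c} + b.(a.0 + b.X)))) has moves —b→ v2, —b→ v3
  v2 = (b.(rec X. b.(b.(b.X)\{a,b,c} + b.(a.0 + b.X))))\{a,b,c} has moves ·
  v3 = a.0 + b.(rec X. b.(b.(b.X)\{a,b,c} + b.(a.0 + b.X))) has moves —a→ v4, —b→ v5
  v4 = 0 has moves ·
  v5 = rec X. b.(b.(b.X)\{a,b,c} + b.(a.0 + b.X)) has moves —b→ v1
Partition-refinement fixed point:
  B0 = {u0, v0, v5}
  B1 = {u1, v1}
  B2 = {u3, v3}
  B3 = {u2, u4, v2, v4}
u0 ∈ B0, v0 ∈ B0 → same block

P ~ Q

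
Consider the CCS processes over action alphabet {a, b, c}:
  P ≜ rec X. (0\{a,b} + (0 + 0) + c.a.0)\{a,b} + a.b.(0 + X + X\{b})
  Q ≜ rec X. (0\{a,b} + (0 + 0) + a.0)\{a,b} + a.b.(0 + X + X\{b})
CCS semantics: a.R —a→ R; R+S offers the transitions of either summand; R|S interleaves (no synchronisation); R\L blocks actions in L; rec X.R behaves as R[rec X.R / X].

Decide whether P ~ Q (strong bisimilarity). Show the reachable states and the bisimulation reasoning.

not bisimilar

P's transition system — 6 states:
  u0 = rec X. (0\{a,b} + (0 + 0) + c.a.0)\{a,b} + a.b.(0 + X + X\{b}) :: -a-> u1, -c-> u2
  u1 = b.(0 + (rec X. (0\{a,b} + (0 + 0) + c.a.0)\{a,b} + a.b.(0 + X + X\{b})) + (rec X. (0\{a,b} + (0 + 0) + c.a.0)\{a,b} + a.b.(0 + X + X\{b}))\{b}) :: -b-> u3
  u2 = (a.0)\{a,b} :: stopped
  u3 = 0 + (rec X. (0\{a,b} + (0 + 0) + c.a.0)\{a,b} + a.b.(0 + X + X\{b})) + (rec X. (0\{a,b} + (0 + 0) + c.a.0)\{a,b} + a.b.(0 + X + X\{b}))\{b} :: -a-> u1, -a-> u4, -c-> u2, -c-> u5
  u4 = (b.(0 + (rec X. (0\{a,b} + (0 + 0) + c.a.0)\{a,b} + a.b.(0 + X + X\{b})) + (rec X. (0\{a,b} + (0 + 0) + c.a.0)\{a,b} + a.b.(0 + X + X\{b}))\{b}))\{b} :: stopped
  u5 = (a.0)\{a,b}\{b} :: stopped
Q's transition system — 4 states:
  v0 = rec X. (0\{a,b} + (0 + 0) + a.0)\{a,b} + a.b.(0 + X + X\{b}) :: -a-> v1
  v1 = b.(0 + (rec X. (0\{a,b} + (0 + 0) + a.0)\{a,b} + a.b.(0 + X + X\{b})) + (rec X. (0\{a,b} + (0 + 0) + a.0)\{a,b} + a.b.(0 + X + X\{b}))\{b}) :: -b-> v2
  v2 = 0 + (rec X. (0\{a,b} + (0 + 0) + a.0)\{a,b} + a.b.(0 + X + X\{b})) + (rec X. (0\{a,b} + (0 + 0) + a.0)\{a,b} + a.b.(0 + X + X\{b}))\{b} :: -a-> v1, -a-> v3
  v3 = (b.(0 + (rec X. (0\{a,b} + (0 + 0) + a.0)\{a,b} + a.b.(0 + X + X\{b})) + (rec X. (0\{a,b} + (0 + 0) + a.0)\{a,b} + a.b.(0 + X + X\{b}))\{b}))\{b} :: stopped
Bisimilarity quotient blocks:
  B0 = {u0}
  B1 = {u2, u4, u5, v3}
  B2 = {u1}
  B3 = {u3}
  B4 = {v0}
  B5 = {v1}
  B6 = {v2}
u0 ∈ B0, v0 ∈ B4 → different blocks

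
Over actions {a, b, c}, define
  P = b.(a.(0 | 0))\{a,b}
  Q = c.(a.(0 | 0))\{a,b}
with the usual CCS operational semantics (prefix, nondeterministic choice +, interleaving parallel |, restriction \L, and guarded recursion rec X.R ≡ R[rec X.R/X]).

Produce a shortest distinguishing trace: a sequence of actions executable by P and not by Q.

Reachable graph of P (2 states):
  m0 = b.(a.(0 | 0))\{a,b} has moves =b=> m1
  m1 = (a.(0 | 0))\{a,b} has moves (no moves)
Reachable graph of Q (2 states):
  n0 = c.(a.(0 | 0))\{a,b} has moves =c=> n1
  n1 = (a.(0 | 0))\{a,b} has moves (no moves)
Executing b from P (initial set {m0}):
  after b @ step 1: {m1}
  — P admits the full trace.
Executing b from Q (initial set {n0}):
  after b @ step 1: no successor for Q

b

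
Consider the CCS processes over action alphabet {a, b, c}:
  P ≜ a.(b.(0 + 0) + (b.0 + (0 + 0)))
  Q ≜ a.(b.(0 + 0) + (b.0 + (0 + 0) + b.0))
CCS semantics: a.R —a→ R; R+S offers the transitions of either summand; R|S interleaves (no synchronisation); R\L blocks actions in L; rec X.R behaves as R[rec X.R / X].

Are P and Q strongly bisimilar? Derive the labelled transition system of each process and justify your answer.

P ~ Q

P's transition system — 4 states:
  s0 = a.(b.(0 + 0) + (b.0 + (0 + 0))) | --a--▸ s1
  s1 = b.(0 + 0) + (b.0 + (0 + 0)) | --b--▸ s2, --b--▸ s3
  s2 = 0 | ·
  s3 = 0 + 0 | ·
Q's transition system — 4 states:
  t0 = a.(b.(0 + 0) + (b.0 + (0 + 0) + b.0)) | --a--▸ t1
  t1 = b.(0 + 0) + (b.0 + (0 + 0) + b.0) | --b--▸ t2, --b--▸ t3
  t2 = 0 | ·
  t3 = 0 + 0 | ·
Bisimilarity quotient blocks:
  B0 = {s0, t0}
  B1 = {s1, t1}
  B2 = {s2, s3, t2, t3}
s0 ∈ B0, t0 ∈ B0 → same block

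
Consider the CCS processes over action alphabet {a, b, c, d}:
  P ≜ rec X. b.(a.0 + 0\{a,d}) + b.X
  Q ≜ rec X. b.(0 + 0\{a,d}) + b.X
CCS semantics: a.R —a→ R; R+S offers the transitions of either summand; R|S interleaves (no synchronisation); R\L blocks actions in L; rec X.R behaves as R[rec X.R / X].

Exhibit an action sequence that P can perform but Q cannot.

ba

Reachable graph of P (3 states):
  m0 = rec X. b.(a.0 + 0\{a,d}) + b.X :: =b=> m0, =b=> m1
  m1 = a.0 + 0\{a,d} :: =a=> m2
  m2 = 0 :: (no moves)
Reachable graph of Q (2 states):
  n0 = rec X. b.(0 + 0\{a,d}) + b.X :: =b=> n0, =b=> n1
  n1 = 0 + 0\{a,d} :: (no moves)
Run σ = ⟨ba⟩ on P: start {m0}
  [1] b ⇒ {m0, m1}
  [2] a ⇒ {m2}
  P completes σ.
Run σ = ⟨ba⟩ on Q: start {n0}
  [1] b ⇒ {n0, n1}
  [2] a ⇒ no successor for Q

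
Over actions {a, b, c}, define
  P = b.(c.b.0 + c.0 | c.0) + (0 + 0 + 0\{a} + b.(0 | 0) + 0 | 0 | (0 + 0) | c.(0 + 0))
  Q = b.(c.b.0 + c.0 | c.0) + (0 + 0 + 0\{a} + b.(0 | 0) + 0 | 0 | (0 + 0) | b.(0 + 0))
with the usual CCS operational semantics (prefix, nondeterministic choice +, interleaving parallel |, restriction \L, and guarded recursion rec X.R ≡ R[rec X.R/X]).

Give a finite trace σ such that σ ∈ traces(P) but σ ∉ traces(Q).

c

P's transition system — 8 states:
  u0 = b.(c.b.0 + c.0 | c.0) + (0 + 0 + 0\{a} + b.(0 | 0) + 0 | 0 | (0 + 0) | c.(0 + 0)) | —b→ u1, —b→ u2, —c→ u3
  u1 = 0 | 0 | ·
  u2 = c.b.0 + c.0 | c.0 | —c→ u4, —c→ u5, —c→ u6
  u3 = 0 | 0 | (0 + 0) | (0 + 0) | ·
  u4 = 0 | c.0 | —c→ u1
  u5 = b.0 | —b→ u7
  u6 = c.0 | 0 | —c→ u1
  u7 = 0 | ·
Q's transition system — 8 states:
  v0 = b.(c.b.0 + c.0 | c.0) + (0 + 0 + 0\{a} + b.(0 | 0) + 0 | 0 | (0 + 0) | b.(0 + 0)) | —b→ v1, —b→ v2, —b→ v3
  v1 = 0 | 0 | ·
  v2 = 0 | 0 | (0 + 0) | (0 + 0) | ·
  v3 = c.b.0 + c.0 | c.0 | —c→ v4, —c→ v5, —c→ v6
  v4 = 0 | c.0 | —c→ v1
  v5 = b.0 | —b→ v7
  v6 = c.0 | 0 | —c→ v1
  v7 = 0 | ·
Executing c from P (initial set {u0}):
  step 1 (c): {u3}
  — P admits the full trace.
Executing c from Q (initial set {v0}):
  step 1 (c): ∅ (Q stuck)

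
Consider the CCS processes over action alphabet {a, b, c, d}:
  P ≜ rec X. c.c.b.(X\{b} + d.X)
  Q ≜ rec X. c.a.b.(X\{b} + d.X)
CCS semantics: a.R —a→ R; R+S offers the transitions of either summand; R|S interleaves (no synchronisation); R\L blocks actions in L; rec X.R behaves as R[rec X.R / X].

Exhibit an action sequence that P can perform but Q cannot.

Reachable graph of P (6 states):
  s0 = rec X. c.c.b.(X\{b} + d.X) → --c--▸ s1
  s1 = c.b.((rec X. c.c.b.(X\{b} + d.X))\{b} + d.(rec X. c.c.b.(X\{b} + d.X))) → --c--▸ s2
  s2 = b.((rec X. c.c.b.(X\{b} + d.X))\{b} + d.(rec X. c.c.b.(X\{b} + d.X))) → --b--▸ s3
  s3 = (rec X. c.c.b.(X\{b} + d.X))\{b} + d.(rec X. c.c.b.(X\{b} + d.X)) → --c--▸ s4, --d--▸ s0
  s4 = (c.b.((rec X. c.c.b.(X\{b} + d.X))\{b} + d.(rec X. c.c.b.(X\{b} + d.X))))\{b} → --c--▸ s5
  s5 = (b.((rec X. c.c.b.(X\{b} + d.X))\{b} + d.(rec X. c.c.b.(X\{b} + d.X))))\{b} → ∅
Reachable graph of Q (6 states):
  t0 = rec X. c.a.b.(X\{b} + d.X) → --c--▸ t1
  t1 = a.b.((rec X. c.a.b.(X\{b} + d.X))\{b} + d.(rec X. c.a.b.(X\{b} + d.X))) → --a--▸ t2
  t2 = b.((rec X. c.a.b.(X\{b} + d.X))\{b} + d.(rec X. c.a.b.(X\{b} + d.X))) → --b--▸ t3
  t3 = (rec X. c.a.b.(X\{b} + d.X))\{b} + d.(rec X. c.a.b.(X\{b} + d.X)) → --c--▸ t4, --d--▸ t0
  t4 = (a.b.((rec X. c.a.b.(X\{b} + d.X))\{b} + d.(rec X. c.a.b.(X\{b} + d.X))))\{b} → --a--▸ t5
  t5 = (b.((rec X. c.a.b.(X\{b} + d.X))\{b} + d.(rec X. c.a.b.(X\{b} + d.X))))\{b} → ∅
Trace ⟨cc⟩ through P, begin at {s0}:
  step 1 (c): {s1}
  step 2 (c): {s2}
  — P admits the full trace.
Trace ⟨cc⟩ through Q, begin at {t0}:
  step 1 (c): {t1}
  step 2 (c): ∅ (Q stuck)

cc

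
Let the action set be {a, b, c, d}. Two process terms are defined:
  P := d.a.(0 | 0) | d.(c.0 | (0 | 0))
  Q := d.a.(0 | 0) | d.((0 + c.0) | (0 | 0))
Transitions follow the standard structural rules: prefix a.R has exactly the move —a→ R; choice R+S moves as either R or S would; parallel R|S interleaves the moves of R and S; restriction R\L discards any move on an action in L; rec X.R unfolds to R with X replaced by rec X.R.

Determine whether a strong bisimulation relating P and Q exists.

Reachable graph of P (9 states):
  u0 = d.a.(0 | 0) | d.(c.0 | (0 | 0)) | =d=> u1, =d=> u2
  u1 = a.(0 | 0) | d.(c.0 | (0 | 0)) | =a=> u3, =d=> u4
  u2 = d.a.(0 | 0) | (c.0 | (0 | 0)) | =c=> u5, =d=> u4
  u3 = 0 | 0 | d.(c.0 | (0 | 0)) | =d=> u6
  u4 = a.(0 | 0) | (c.0 | (0 | 0)) | =a=> u6, =c=> u7
  u5 = d.a.(0 | 0) | (0 | (0 | 0)) | =d=> u7
  u6 = 0 | 0 | (c.0 | (0 | 0)) | =c=> u8
  u7 = a.(0 | 0) | (0 | (0 | 0)) | =a=> u8
  u8 = 0 | 0 | (0 | (0 | 0)) | deadlocked
Reachable graph of Q (9 states):
  v0 = d.a.(0 | 0) | d.((0 + c.0) | (0 | 0)) | =d=> v1, =d=> v2
  v1 = a.(0 | 0) | d.((0 + c.0) | (0 | 0)) | =a=> v3, =d=> v4
  v2 = d.a.(0 | 0) | ((0 + c.0) | (0 | 0)) | =c=> v5, =d=> v4
  v3 = 0 | 0 | d.((0 + c.0) | (0 | 0)) | =d=> v6
  v4 = a.(0 | 0) | ((0 + c.0) | (0 | 0)) | =a=> v6, =c=> v7
  v5 = d.a.(0 | 0) | (0 | (0 | 0)) | =d=> v7
  v6 = 0 | 0 | ((0 + c.0) | (0 | 0)) | =c=> v8
  v7 = a.(0 | 0) | (0 | (0 | 0)) | =a=> v8
  v8 = 0 | 0 | (0 | (0 | 0)) | deadlocked
Bisimilarity quotient blocks:
  B0 = {u0, v0}
  B1 = {u2, v2}
  B2 = {u5, v5}
  B3 = {u7, v7}
  B4 = {u8, v8}
  B5 = {u4, v4}
  B6 = {u6, v6}
  B7 = {u1, v1}
  B8 = {u3, v3}
u0 ∈ B0, v0 ∈ B0 → same block

YES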